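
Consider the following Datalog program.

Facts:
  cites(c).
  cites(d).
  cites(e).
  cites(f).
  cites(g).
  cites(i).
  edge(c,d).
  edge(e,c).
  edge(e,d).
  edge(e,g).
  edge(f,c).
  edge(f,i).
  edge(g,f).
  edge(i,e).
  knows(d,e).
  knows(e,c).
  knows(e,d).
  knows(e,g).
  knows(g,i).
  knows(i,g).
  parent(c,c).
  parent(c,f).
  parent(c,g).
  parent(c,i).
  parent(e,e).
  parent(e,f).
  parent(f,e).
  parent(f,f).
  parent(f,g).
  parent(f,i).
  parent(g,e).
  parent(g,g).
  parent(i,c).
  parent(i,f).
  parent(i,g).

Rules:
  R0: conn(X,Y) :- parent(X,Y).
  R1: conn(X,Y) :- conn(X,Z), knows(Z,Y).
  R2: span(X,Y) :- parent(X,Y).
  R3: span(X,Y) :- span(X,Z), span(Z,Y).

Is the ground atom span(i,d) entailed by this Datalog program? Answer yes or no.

round 1: derive span(c,c) via R2 from parent(c,c)
round 1: derive span(c,f) via R2 from parent(c,f)
round 1: derive span(c,g) via R2 from parent(c,g)
round 1: derive span(c,i) via R2 from parent(c,i)
round 1: derive span(e,e) via R2 from parent(e,e)
round 1: derive span(e,f) via R2 from parent(e,f)
round 1: derive span(f,e) via R2 from parent(f,e)
round 1: derive span(f,f) via R2 from parent(f,f)
round 1: derive span(f,g) via R2 from parent(f,g)
round 1: derive span(f,i) via R2 from parent(f,i)
round 1: derive span(g,e) via R2 from parent(g,e)
round 1: derive span(g,g) via R2 from parent(g,g)
round 1: derive span(i,c) via R2 from parent(i,c)
round 1: derive span(i,f) via R2 from parent(i,f)
round 1: derive span(i,g) via R2 from parent(i,g)
round 2: derive span(c,e) via R3 from span(c,f), span(f,e)
round 2: derive span(e,g) via R3 from span(e,f), span(f,g)
round 2: derive span(e,i) via R3 from span(e,f), span(f,i)
round 2: derive span(f,c) via R3 from span(f,i), span(i,c)
round 2: derive span(g,f) via R3 from span(g,e), span(e,f)
round 2: derive span(i,e) via R3 from span(i,f), span(f,e)
round 2: derive span(i,i) via R3 from span(i,c), span(c,i)
round 3: derive span(e,c) via R3 from span(e,f), span(f,c)
round 3: derive span(g,c) via R3 from span(g,f), span(f,c)
round 3: derive span(g,i) via R3 from span(g,e), span(e,i)

no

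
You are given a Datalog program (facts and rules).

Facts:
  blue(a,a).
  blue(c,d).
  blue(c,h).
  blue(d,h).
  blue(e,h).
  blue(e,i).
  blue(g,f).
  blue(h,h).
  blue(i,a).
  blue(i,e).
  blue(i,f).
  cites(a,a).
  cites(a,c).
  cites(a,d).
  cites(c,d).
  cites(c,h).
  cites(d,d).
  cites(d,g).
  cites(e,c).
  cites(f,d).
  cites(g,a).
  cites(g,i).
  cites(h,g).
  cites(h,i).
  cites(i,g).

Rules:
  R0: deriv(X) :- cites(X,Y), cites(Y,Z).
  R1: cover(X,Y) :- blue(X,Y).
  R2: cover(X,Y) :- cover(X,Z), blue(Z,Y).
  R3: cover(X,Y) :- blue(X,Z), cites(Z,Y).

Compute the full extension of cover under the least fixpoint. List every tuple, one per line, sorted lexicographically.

cover(a,a)
cover(a,c)
cover(a,d)
cover(a,h)
cover(c,a)
cover(c,d)
cover(c,e)
cover(c,f)
cover(c,g)
cover(c,h)
cover(c,i)
cover(d,a)
cover(d,e)
cover(d,f)
cover(d,g)
cover(d,h)
cover(d,i)
cover(e,a)
cover(e,e)
cover(e,f)
cover(e,g)
cover(e,h)
cover(e,i)
cover(g,d)
cover(g,f)
cover(g,h)
cover(h,a)
cover(h,e)
cover(h,f)
cover(h,g)
cover(h,h)
cover(h,i)
cover(i,a)
cover(i,c)
cover(i,d)
cover(i,e)
cover(i,f)
cover(i,h)
cover(i,i)

round 1: derive cover(a,a) via R1 from blue(a,a)
round 1: derive cover(c,d) via R1 from blue(c,d)
round 1: derive cover(c,h) via R1 from blue(c,h)
round 1: derive cover(d,h) via R1 from blue(d,h)
round 1: derive cover(e,h) via R1 from blue(e,h)
round 1: derive cover(e,i) via R1 from blue(e,i)
round 1: derive cover(g,f) via R1 from blue(g,f)
round 1: derive cover(h,h) via R1 from blue(h,h)
round 1: derive cover(i,a) via R1 from blue(i,a)
round 1: derive cover(i,e) via R1 from blue(i,e)
round 1: derive cover(i,f) via R1 from blue(i,f)
round 1: derive cover(a,c) via R3 from blue(a,a), cites(a,c)
round 1: derive cover(a,d) via R3 from blue(a,a), cites(a,d)
round 1: derive cover(c,g) via R3 from blue(c,d), cites(d,g)
round 1: derive cover(c,i) via R3 from blue(c,h), cites(h,i)
round 1: derive cover(d,g) via R3 from blue(d,h), cites(h,g)
round 1: derive cover(d,i) via R3 from blue(d,h), cites(h,i)
round 1: derive cover(e,g) via R3 from blue(e,h), cites(h,g)
round 1: derive cover(g,d) via R3 from blue(g,f), cites(f,d)
round 1: derive cover(h,g) via R3 from blue(h,h), cites(h,g)
round 1: derive cover(h,i) via R3 from blue(h,h), cites(h,i)
round 1: derive cover(i,c) via R3 from blue(i,a), cites(a,c)
round 1: derive cover(i,d) via R3 from blue(i,a), cites(a,d)
round 2: derive cover(a,h) via R2 from cover(a,c), blue(c,h)
round 2: derive cover(c,a) via R2 from cover(c,i), blue(i,a)
round 2: derive cover(c,e) via R2 from cover(c,i), blue(i,e)
round 2: derive cover(c,f) via R2 from cover(c,g), blue(g,f)
round 2: derive cover(d,a) via R2 from cover(d,i), blue(i,a)
round 2: derive cover(d,e) via R2 from cover(d,i), blue(i,e)
round 2: derive cover(d,f) via R2 from cover(d,g), blue(g,f)
round 2: derive cover(e,a) via R2 from cover(e,i), blue(i,a)
round 2: derive cover(e,e) via R2 from cover(e,i), blue(i,e)
round 2: derive cover(e,f) via R2 from cover(e,g), blue(g,f)
round 2: derive cover(g,h) via R2 from cover(g,d), blue(d,h)
round 2: derive cover(h,a) via R2 from cover(h,i), blue(i,a)
round 2: derive cover(h,e) via R2 from cover(h,i), blue(i,e)
round 2: derive cover(h,f) via R2 from cover(h,g), blue(g,f)
round 2: derive cover(i,h) via R2 from cover(i,c), blue(c,h)
round 2: derive cover(i,i) via R2 from cover(i,e), blue(e,i)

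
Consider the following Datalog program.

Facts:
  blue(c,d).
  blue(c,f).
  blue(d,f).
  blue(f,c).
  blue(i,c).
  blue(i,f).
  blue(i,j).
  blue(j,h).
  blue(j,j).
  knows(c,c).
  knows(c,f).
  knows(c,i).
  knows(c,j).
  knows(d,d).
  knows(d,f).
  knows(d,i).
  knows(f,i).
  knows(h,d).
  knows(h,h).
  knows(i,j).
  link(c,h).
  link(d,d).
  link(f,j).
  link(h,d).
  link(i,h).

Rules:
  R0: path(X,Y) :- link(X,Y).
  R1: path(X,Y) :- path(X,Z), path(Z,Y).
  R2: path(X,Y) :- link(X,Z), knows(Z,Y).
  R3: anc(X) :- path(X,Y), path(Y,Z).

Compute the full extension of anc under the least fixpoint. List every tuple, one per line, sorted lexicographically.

anc(c)
anc(d)
anc(h)
anc(i)

round 1: derive path(c,h) via R0 from link(c,h)
round 1: derive path(d,d) via R0 from link(d,d)
round 1: derive path(f,j) via R0 from link(f,j)
round 1: derive path(h,d) via R0 from link(h,d)
round 1: derive path(i,h) via R0 from link(i,h)
round 1: derive path(c,d) via R2 from link(c,h), knows(h,d)
round 1: derive path(d,f) via R2 from link(d,d), knows(d,f)
round 1: derive path(d,i) via R2 from link(d,d), knows(d,i)
round 1: derive path(h,f) via R2 from link(h,d), knows(d,f)
round 1: derive path(h,i) via R2 from link(h,d), knows(d,i)
round 1: derive path(i,d) via R2 from link(i,h), knows(h,d)
round 2: derive path(c,f) via R1 from path(c,d), path(d,f)
round 2: derive path(c,i) via R1 from path(c,d), path(d,i)
round 2: derive path(d,h) via R1 from path(d,i), path(i,h)
round 2: derive path(d,j) via R1 from path(d,f), path(f,j)
round 2: derive path(h,h) via R1 from path(h,i), path(i,h)
round 2: derive path(h,j) via R1 from path(h,f), path(f,j)
round 2: derive path(i,f) via R1 from path(i,d), path(d,f)
round 2: derive path(i,i) via R1 from path(i,d), path(d,i)
round 2: derive anc(c) via R3 from path(c,d), path(d,d)
round 2: derive anc(d) via R3 from path(d,d), path(d,d)
round 2: derive anc(h) via R3 from path(h,d), path(d,d)
round 2: derive anc(i) via R3 from path(i,d), path(d,d)
round 3: derive path(c,j) via R1 from path(c,d), path(d,j)
round 3: derive path(i,j) via R1 from path(i,d), path(d,j)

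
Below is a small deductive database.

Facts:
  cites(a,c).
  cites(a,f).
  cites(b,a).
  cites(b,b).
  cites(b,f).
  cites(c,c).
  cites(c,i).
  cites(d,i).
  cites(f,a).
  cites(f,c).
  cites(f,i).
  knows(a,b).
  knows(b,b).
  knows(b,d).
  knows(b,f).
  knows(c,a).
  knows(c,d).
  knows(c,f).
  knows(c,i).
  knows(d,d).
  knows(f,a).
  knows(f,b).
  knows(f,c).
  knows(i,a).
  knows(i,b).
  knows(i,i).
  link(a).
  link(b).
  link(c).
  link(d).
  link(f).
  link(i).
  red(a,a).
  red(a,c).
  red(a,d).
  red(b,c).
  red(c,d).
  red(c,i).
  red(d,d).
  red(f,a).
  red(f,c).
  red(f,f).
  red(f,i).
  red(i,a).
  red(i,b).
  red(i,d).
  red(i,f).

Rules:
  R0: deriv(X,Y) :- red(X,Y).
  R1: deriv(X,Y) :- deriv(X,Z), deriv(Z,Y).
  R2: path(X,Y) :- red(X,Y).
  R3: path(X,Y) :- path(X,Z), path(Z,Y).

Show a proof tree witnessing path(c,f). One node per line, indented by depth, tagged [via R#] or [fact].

path(c,f)  [via R3]
  path(c,i)  [via R2]
    red(c,i)  [fact]
  path(i,f)  [via R2]
    red(i,f)  [fact]

round 1: derive path(a,a) via R2 from red(a,a)
round 1: derive path(a,c) via R2 from red(a,c)
round 1: derive path(a,d) via R2 from red(a,d)
round 1: derive path(b,c) via R2 from red(b,c)
round 1: derive path(c,d) via R2 from red(c,d)
round 1: derive path(c,i) via R2 from red(c,i)
round 1: derive path(d,d) via R2 from red(d,d)
round 1: derive path(f,a) via R2 from red(f,a)
round 1: derive path(f,c) via R2 from red(f,c)
round 1: derive path(f,f) via R2 from red(f,f)
round 1: derive path(f,i) via R2 from red(f,i)
round 1: derive path(i,a) via R2 from red(i,a)
round 1: derive path(i,b) via R2 from red(i,b)
round 1: derive path(i,d) via R2 from red(i,d)
round 1: derive path(i,f) via R2 from red(i,f)
round 2: derive path(a,i) via R3 from path(a,c), path(c,i)
round 2: derive path(b,d) via R3 from path(b,c), path(c,d)
round 2: derive path(b,i) via R3 from path(b,c), path(c,i)
round 2: derive path(c,a) via R3 from path(c,i), path(i,a)
round 2: derive path(c,b) via R3 from path(c,i), path(i,b)
round 2: derive path(c,f) via R3 from path(c,i), path(i,f)
round 2: derive path(f,b) via R3 from path(f,i), path(i,b)
round 2: derive path(f,d) via R3 from path(f,a), path(a,d)
round 2: derive path(i,c) via R3 from path(i,a), path(a,c)
round 2: derive path(i,i) via R3 from path(i,f), path(f,i)
round 3: derive path(a,b) via R3 from path(a,c), path(c,b)
round 3: derive path(a,f) via R3 from path(a,c), path(c,f)
round 3: derive path(b,a) via R3 from path(b,c), path(c,a)
round 3: derive path(b,b) via R3 from path(b,c), path(c,b)
round 3: derive path(b,f) via R3 from path(b,c), path(c,f)
round 3: derive path(c,c) via R3 from path(c,a), path(a,c)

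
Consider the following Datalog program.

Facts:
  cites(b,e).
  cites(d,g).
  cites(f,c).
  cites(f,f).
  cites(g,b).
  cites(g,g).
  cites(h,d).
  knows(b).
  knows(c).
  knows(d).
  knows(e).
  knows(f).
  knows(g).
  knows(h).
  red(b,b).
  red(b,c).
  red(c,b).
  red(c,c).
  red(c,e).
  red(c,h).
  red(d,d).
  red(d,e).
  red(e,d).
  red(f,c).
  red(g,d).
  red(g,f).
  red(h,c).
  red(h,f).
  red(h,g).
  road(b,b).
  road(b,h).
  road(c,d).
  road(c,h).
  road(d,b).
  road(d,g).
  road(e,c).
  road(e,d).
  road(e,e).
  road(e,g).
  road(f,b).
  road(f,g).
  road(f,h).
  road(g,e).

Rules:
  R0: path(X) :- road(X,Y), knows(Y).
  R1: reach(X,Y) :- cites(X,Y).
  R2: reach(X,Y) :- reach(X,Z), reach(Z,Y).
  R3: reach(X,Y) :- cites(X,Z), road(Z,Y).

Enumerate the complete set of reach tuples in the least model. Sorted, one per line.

reach(b,b)
reach(b,c)
reach(b,d)
reach(b,e)
reach(b,g)
reach(b,h)
reach(d,b)
reach(d,c)
reach(d,d)
reach(d,e)
reach(d,g)
reach(d,h)
reach(f,b)
reach(f,c)
reach(f,d)
reach(f,e)
reach(f,f)
reach(f,g)
reach(f,h)
reach(g,b)
reach(g,c)
reach(g,d)
reach(g,e)
reach(g,g)
reach(g,h)
reach(h,b)
reach(h,c)
reach(h,d)
reach(h,e)
reach(h,g)
reach(h,h)

round 1: derive reach(b,e) via R1 from cites(b,e)
round 1: derive reach(d,g) via R1 from cites(d,g)
round 1: derive reach(f,c) via R1 from cites(f,c)
round 1: derive reach(f,f) via R1 from cites(f,f)
round 1: derive reach(g,b) via R1 from cites(g,b)
round 1: derive reach(g,g) via R1 from cites(g,g)
round 1: derive reach(h,d) via R1 from cites(h,d)
round 1: derive reach(b,c) via R3 from cites(b,e), road(e,c)
round 1: derive reach(b,d) via R3 from cites(b,e), road(e,d)
round 1: derive reach(b,g) via R3 from cites(b,e), road(e,g)
round 1: derive reach(d,e) via R3 from cites(d,g), road(g,e)
round 1: derive reach(f,b) via R3 from cites(f,f), road(f,b)
round 1: derive reach(f,d) via R3 from cites(f,c), road(c,d)
round 1: derive reach(f,g) via R3 from cites(f,f), road(f,g)
round 1: derive reach(f,h) via R3 from cites(f,c), road(c,h)
round 1: derive reach(g,e) via R3 from cites(g,g), road(g,e)
round 1: derive reach(g,h) via R3 from cites(g,b), road(b,h)
round 1: derive reach(h,b) via R3 from cites(h,d), road(d,b)
round 1: derive reach(h,g) via R3 from cites(h,d), road(d,g)
round 2: derive reach(b,b) via R2 from reach(b,g), reach(g,b)
round 2: derive reach(b,h) via R2 from reach(b,g), reach(g,h)
round 2: derive reach(d,b) via R2 from reach(d,g), reach(g,b)
round 2: derive reach(d,h) via R2 from reach(d,g), reach(g,h)
round 2: derive reach(f,e) via R2 from reach(f,b), reach(b,e)
round 2: derive reach(g,c) via R2 from reach(g,b), reach(b,c)
round 2: derive reach(g,d) via R2 from reach(g,b), reach(b,d)
round 2: derive reach(h,c) via R2 from reach(h,b), reach(b,c)
round 2: derive reach(h,e) via R2 from reach(h,b), reach(b,e)
round 2: derive reach(h,h) via R2 from reach(h,g), reach(g,h)
round 3: derive reach(d,c) via R2 from reach(d,b), reach(b,c)
round 3: derive reach(d,d) via R2 from reach(d,b), reach(b,d)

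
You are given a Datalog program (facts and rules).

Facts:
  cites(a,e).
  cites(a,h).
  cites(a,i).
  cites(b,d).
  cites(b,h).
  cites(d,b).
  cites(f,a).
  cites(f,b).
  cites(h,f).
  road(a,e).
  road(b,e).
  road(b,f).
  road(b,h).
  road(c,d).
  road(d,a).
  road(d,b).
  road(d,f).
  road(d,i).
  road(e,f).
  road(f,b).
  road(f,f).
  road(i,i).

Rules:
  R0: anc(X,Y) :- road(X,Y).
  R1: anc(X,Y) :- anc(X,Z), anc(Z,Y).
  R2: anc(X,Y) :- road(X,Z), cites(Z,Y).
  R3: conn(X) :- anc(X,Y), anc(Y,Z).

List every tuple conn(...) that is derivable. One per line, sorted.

conn(a)
conn(b)
conn(c)
conn(d)
conn(e)
conn(f)
conn(i)

round 1: derive anc(a,e) via R0 from road(a,e)
round 1: derive anc(b,e) via R0 from road(b,e)
round 1: derive anc(b,f) via R0 from road(b,f)
round 1: derive anc(b,h) via R0 from road(b,h)
round 1: derive anc(c,d) via R0 from road(c,d)
round 1: derive anc(d,a) via R0 from road(d,a)
round 1: derive anc(d,b) via R0 from road(d,b)
round 1: derive anc(d,f) via R0 from road(d,f)
round 1: derive anc(d,i) via R0 from road(d,i)
round 1: derive anc(e,f) via R0 from road(e,f)
round 1: derive anc(f,b) via R0 from road(f,b)
round 1: derive anc(f,f) via R0 from road(f,f)
round 1: derive anc(i,i) via R0 from road(i,i)
round 1: derive anc(b,a) via R2 from road(b,f), cites(f,a)
round 1: derive anc(b,b) via R2 from road(b,f), cites(f,b)
round 1: derive anc(c,b) via R2 from road(c,d), cites(d,b)
round 1: derive anc(d,d) via R2 from road(d,b), cites(b,d)
round 1: derive anc(d,e) via R2 from road(d,a), cites(a,e)
round 1: derive anc(d,h) via R2 from road(d,a), cites(a,h)
round 1: derive anc(e,a) via R2 from road(e,f), cites(f,a)
round 1: derive anc(e,b) via R2 from road(e,f), cites(f,b)
round 1: derive anc(f,a) via R2 from road(f,f), cites(f,a)
round 1: derive anc(f,d) via R2 from road(f,b), cites(b,d)
round 1: derive anc(f,h) via R2 from road(f,b), cites(b,h)
round 2: derive anc(a,a) via R1 from anc(a,e), anc(e,a)
round 2: derive anc(a,b) via R1 from anc(a,e), anc(e,b)
round 2: derive anc(a,f) via R1 from anc(a,e), anc(e,f)
round 2: derive anc(b,d) via R1 from anc(b,f), anc(f,d)
round 2: derive anc(c,a) via R1 from anc(c,b), anc(b,a)
round 2: derive anc(c,e) via R1 from anc(c,b), anc(b,e)
round 2: derive anc(c,f) via R1 from anc(c,b), anc(b,f)
round 2: derive anc(c,h) via R1 from anc(c,b), anc(b,h)
round 2: derive anc(c,i) via R1 from anc(c,d), anc(d,i)
round 2: derive anc(e,d) via R1 from anc(e,f), anc(f,d)
round 2: derive anc(e,e) via R1 from anc(e,a), anc(a,e)
round 2: derive anc(e,h) via R1 from anc(e,b), anc(b,h)
round 2: derive anc(f,e) via R1 from anc(f,a), anc(a,e)
round 2: derive anc(f,i) via R1 from anc(f,d), anc(d,i)
round 2: derive conn(a) via R3 from anc(a,e), anc(e,a)
round 2: derive conn(b) via R3 from anc(b,a), anc(a,e)
round 2: derive conn(c) via R3 from anc(c,b), anc(b,a)
round 2: derive conn(d) via R3 from anc(d,a), anc(a,e)
round 2: derive conn(e) via R3 from anc(e,a), anc(a,e)
round 2: derive conn(f) via R3 from anc(f,a), anc(a,e)
round 2: derive conn(i) via R3 from anc(i,i), anc(i,i)
round 3: derive anc(a,d) via R1 from anc(a,b), anc(b,d)
round 3: derive anc(a,h) via R1 from anc(a,b), anc(b,h)
round 3: derive anc(a,i) via R1 from anc(a,f), anc(f,i)
round 3: derive anc(b,i) via R1 from anc(b,d), anc(d,i)
round 3: derive anc(e,i) via R1 from anc(e,d), anc(d,i)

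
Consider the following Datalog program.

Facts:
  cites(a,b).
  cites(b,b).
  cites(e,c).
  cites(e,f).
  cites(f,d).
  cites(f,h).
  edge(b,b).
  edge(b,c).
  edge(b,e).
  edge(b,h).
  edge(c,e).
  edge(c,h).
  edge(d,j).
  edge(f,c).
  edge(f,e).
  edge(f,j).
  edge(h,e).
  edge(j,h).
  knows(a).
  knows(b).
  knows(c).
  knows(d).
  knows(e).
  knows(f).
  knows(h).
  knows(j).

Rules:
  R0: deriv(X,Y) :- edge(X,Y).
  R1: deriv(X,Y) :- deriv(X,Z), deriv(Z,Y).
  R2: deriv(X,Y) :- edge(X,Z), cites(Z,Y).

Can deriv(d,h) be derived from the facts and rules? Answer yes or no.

yes

round 1: derive deriv(b,b) via R0 from edge(b,b)
round 1: derive deriv(b,c) via R0 from edge(b,c)
round 1: derive deriv(b,e) via R0 from edge(b,e)
round 1: derive deriv(b,h) via R0 from edge(b,h)
round 1: derive deriv(c,e) via R0 from edge(c,e)
round 1: derive deriv(c,h) via R0 from edge(c,h)
round 1: derive deriv(d,j) via R0 from edge(d,j)
round 1: derive deriv(f,c) via R0 from edge(f,c)
round 1: derive deriv(f,e) via R0 from edge(f,e)
round 1: derive deriv(f,j) via R0 from edge(f,j)
round 1: derive deriv(h,e) via R0 from edge(h,e)
round 1: derive deriv(j,h) via R0 from edge(j,h)
round 1: derive deriv(b,f) via R2 from edge(b,e), cites(e,f)
round 1: derive deriv(c,c) via R2 from edge(c,e), cites(e,c)
round 1: derive deriv(c,f) via R2 from edge(c,e), cites(e,f)
round 1: derive deriv(f,f) via R2 from edge(f,e), cites(e,f)
round 1: derive deriv(h,c) via R2 from edge(h,e), cites(e,c)
round 1: derive deriv(h,f) via R2 from edge(h,e), cites(e,f)
round 2: derive deriv(b,j) via R1 from deriv(b,f), deriv(f,j)
round 2: derive deriv(c,j) via R1 from deriv(c,f), deriv(f,j)
round 2: derive deriv(d,h) via R1 from deriv(d,j), deriv(j,h)
round 2: derive deriv(f,h) via R1 from deriv(f,c), deriv(c,h)
round 2: derive deriv(h,h) via R1 from deriv(h,c), deriv(c,h)
round 2: derive deriv(h,j) via R1 from deriv(h,f), deriv(f,j)
round 2: derive deriv(j,c) via R1 from deriv(j,h), deriv(h,c)
round 2: derive deriv(j,e) via R1 from deriv(j,h), deriv(h,e)
round 2: derive deriv(j,f) via R1 from deriv(j,h), deriv(h,f)
round 3: derive deriv(d,c) via R1 from deriv(d,h), deriv(h,c)
round 3: derive deriv(d,e) via R1 from deriv(d,h), deriv(h,e)
round 3: derive deriv(d,f) via R1 from deriv(d,h), deriv(h,f)
round 3: derive deriv(j,j) via R1 from deriv(j,c), deriv(c,j)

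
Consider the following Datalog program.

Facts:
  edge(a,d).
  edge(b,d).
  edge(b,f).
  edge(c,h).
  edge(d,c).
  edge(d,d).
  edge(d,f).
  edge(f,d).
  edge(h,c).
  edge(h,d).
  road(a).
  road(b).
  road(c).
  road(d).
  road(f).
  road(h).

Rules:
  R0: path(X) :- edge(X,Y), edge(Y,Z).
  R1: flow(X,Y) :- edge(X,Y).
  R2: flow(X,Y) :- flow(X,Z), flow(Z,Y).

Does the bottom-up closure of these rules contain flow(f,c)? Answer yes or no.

yes

round 1: derive flow(a,d) via R1 from edge(a,d)
round 1: derive flow(b,d) via R1 from edge(b,d)
round 1: derive flow(b,f) via R1 from edge(b,f)
round 1: derive flow(c,h) via R1 from edge(c,h)
round 1: derive flow(d,c) via R1 from edge(d,c)
round 1: derive flow(d,d) via R1 from edge(d,d)
round 1: derive flow(d,f) via R1 from edge(d,f)
round 1: derive flow(f,d) via R1 from edge(f,d)
round 1: derive flow(h,c) via R1 from edge(h,c)
round 1: derive flow(h,d) via R1 from edge(h,d)
round 2: derive flow(a,c) via R2 from flow(a,d), flow(d,c)
round 2: derive flow(a,f) via R2 from flow(a,d), flow(d,f)
round 2: derive flow(b,c) via R2 from flow(b,d), flow(d,c)
round 2: derive flow(c,c) via R2 from flow(c,h), flow(h,c)
round 2: derive flow(c,d) via R2 from flow(c,h), flow(h,d)
round 2: derive flow(d,h) via R2 from flow(d,c), flow(c,h)
round 2: derive flow(f,c) via R2 from flow(f,d), flow(d,c)
round 2: derive flow(f,f) via R2 from flow(f,d), flow(d,f)
round 2: derive flow(h,f) via R2 from flow(h,d), flow(d,f)
round 2: derive flow(h,h) via R2 from flow(h,c), flow(c,h)
round 3: derive flow(a,h) via R2 from flow(a,c), flow(c,h)
round 3: derive flow(b,h) via R2 from flow(b,c), flow(c,h)
round 3: derive flow(c,f) via R2 from flow(c,d), flow(d,f)
round 3: derive flow(f,h) via R2 from flow(f,c), flow(c,h)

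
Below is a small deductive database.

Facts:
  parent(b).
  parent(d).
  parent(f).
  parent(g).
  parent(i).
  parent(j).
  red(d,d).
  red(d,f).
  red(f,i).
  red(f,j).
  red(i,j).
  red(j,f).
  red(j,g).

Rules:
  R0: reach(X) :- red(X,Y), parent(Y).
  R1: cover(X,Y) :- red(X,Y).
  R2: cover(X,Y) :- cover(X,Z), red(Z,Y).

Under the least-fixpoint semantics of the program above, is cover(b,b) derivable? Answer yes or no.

no

round 1: derive cover(d,d) via R1 from red(d,d)
round 1: derive cover(d,f) via R1 from red(d,f)
round 1: derive cover(f,i) via R1 from red(f,i)
round 1: derive cover(f,j) via R1 from red(f,j)
round 1: derive cover(i,j) via R1 from red(i,j)
round 1: derive cover(j,f) via R1 from red(j,f)
round 1: derive cover(j,g) via R1 from red(j,g)
round 2: derive cover(d,i) via R2 from cover(d,f), red(f,i)
round 2: derive cover(d,j) via R2 from cover(d,f), red(f,j)
round 2: derive cover(f,f) via R2 from cover(f,j), red(j,f)
round 2: derive cover(f,g) via R2 from cover(f,j), red(j,g)
round 2: derive cover(i,f) via R2 from cover(i,j), red(j,f)
round 2: derive cover(i,g) via R2 from cover(i,j), red(j,g)
round 2: derive cover(j,i) via R2 from cover(j,f), red(f,i)
round 2: derive cover(j,j) via R2 from cover(j,f), red(f,j)
round 3: derive cover(d,g) via R2 from cover(d,j), red(j,g)
round 3: derive cover(i,i) via R2 from cover(i,f), red(f,i)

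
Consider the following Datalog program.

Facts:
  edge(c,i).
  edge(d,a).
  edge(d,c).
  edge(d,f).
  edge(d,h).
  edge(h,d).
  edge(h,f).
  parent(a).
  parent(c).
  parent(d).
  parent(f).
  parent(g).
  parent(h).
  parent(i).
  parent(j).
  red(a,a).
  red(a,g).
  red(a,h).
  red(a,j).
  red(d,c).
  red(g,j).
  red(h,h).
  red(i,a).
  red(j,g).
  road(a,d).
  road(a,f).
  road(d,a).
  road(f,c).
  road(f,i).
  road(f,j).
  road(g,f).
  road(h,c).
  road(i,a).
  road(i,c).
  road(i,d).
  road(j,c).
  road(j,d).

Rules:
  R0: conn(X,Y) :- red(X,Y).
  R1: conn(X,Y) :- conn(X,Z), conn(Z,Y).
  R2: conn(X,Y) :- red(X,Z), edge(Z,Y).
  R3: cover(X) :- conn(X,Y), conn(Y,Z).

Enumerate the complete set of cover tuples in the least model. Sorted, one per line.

round 1: derive conn(a,a) via R0 from red(a,a)
round 1: derive conn(a,g) via R0 from red(a,g)
round 1: derive conn(a,h) via R0 from red(a,h)
round 1: derive conn(a,j) via R0 from red(a,j)
round 1: derive conn(d,c) via R0 from red(d,c)
round 1: derive conn(g,j) via R0 from red(g,j)
round 1: derive conn(h,h) via R0 from red(h,h)
round 1: derive conn(i,a) via R0 from red(i,a)
round 1: derive conn(j,g) via R0 from red(j,g)
round 1: derive conn(a,d) via R2 from red(a,h), edge(h,d)
round 1: derive conn(a,f) via R2 from red(a,h), edge(h,f)
round 1: derive conn(d,i) via R2 from red(d,c), edge(c,i)
round 1: derive conn(h,d) via R2 from red(h,h), edge(h,d)
round 1: derive conn(h,f) via R2 from red(h,h), edge(h,f)
round 2: derive conn(a,c) via R1 from conn(a,d), conn(d,c)
round 2: derive conn(a,i) via R1 from conn(a,d), conn(d,i)
round 2: derive conn(d,a) via R1 from conn(d,i), conn(i,a)
round 2: derive conn(g,g) via R1 from conn(g,j), conn(j,g)
round 2: derive conn(h,c) via R1 from conn(h,d), conn(d,c)
round 2: derive conn(h,i) via R1 from conn(h,d), conn(d,i)
round 2: derive conn(i,d) via R1 from conn(i,a), conn(a,d)
round 2: derive conn(i,f) via R1 from conn(i,a), conn(a,f)
round 2: derive conn(i,g) via R1 from conn(i,a), conn(a,g)
round 2: derive conn(i,h) via R1 from conn(i,a), conn(a,h)
round 2: derive conn(i,j) via R1 from conn(i,a), conn(a,j)
round 2: derive conn(j,j) via R1 from conn(j,g), conn(g,j)
round 2: derive cover(a) via R3 from conn(a,a), conn(a,a)
round 2: derive cover(d) via R3 from conn(d,i), conn(i,a)
round 2: derive cover(g) via R3 from conn(g,j), conn(j,g)
round 2: derive cover(h) via R3 from conn(h,d), conn(d,c)
round 2: derive cover(i) via R3 from conn(i,a), conn(a,a)
round 2: derive cover(j) via R3 from conn(j,g), conn(g,j)
round 3: derive conn(d,d) via R1 from conn(d,a), conn(a,d)
round 3: derive conn(d,f) via R1 from conn(d,a), conn(a,f)
round 3: derive conn(d,g) via R1 from conn(d,a), conn(a,g)
round 3: derive conn(d,h) via R1 from conn(d,a), conn(a,h)
round 3: derive conn(d,j) via R1 from conn(d,a), conn(a,j)
round 3: derive conn(h,a) via R1 from conn(h,d), conn(d,a)
round 3: derive conn(h,g) via R1 from conn(h,i), conn(i,g)
round 3: derive conn(h,j) via R1 from conn(h,i), conn(i,j)
round 3: derive conn(i,c) via R1 from conn(i,a), conn(a,c)
round 3: derive conn(i,i) via R1 from conn(i,a), conn(a,i)

cover(a)
cover(d)
cover(g)
cover(h)
cover(i)
cover(j)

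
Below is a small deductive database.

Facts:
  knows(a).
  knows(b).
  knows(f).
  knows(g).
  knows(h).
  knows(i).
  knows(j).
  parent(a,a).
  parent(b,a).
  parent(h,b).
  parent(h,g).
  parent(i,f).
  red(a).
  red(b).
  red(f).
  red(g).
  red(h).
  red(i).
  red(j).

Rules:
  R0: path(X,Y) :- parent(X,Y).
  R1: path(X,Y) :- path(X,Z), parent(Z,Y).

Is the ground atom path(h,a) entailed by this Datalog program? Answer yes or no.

round 1: derive path(a,a) via R0 from parent(a,a)
round 1: derive path(b,a) via R0 from parent(b,a)
round 1: derive path(h,b) via R0 from parent(h,b)
round 1: derive path(h,g) via R0 from parent(h,g)
round 1: derive path(i,f) via R0 from parent(i,f)
round 2: derive path(h,a) via R1 from path(h,b), parent(b,a)

yes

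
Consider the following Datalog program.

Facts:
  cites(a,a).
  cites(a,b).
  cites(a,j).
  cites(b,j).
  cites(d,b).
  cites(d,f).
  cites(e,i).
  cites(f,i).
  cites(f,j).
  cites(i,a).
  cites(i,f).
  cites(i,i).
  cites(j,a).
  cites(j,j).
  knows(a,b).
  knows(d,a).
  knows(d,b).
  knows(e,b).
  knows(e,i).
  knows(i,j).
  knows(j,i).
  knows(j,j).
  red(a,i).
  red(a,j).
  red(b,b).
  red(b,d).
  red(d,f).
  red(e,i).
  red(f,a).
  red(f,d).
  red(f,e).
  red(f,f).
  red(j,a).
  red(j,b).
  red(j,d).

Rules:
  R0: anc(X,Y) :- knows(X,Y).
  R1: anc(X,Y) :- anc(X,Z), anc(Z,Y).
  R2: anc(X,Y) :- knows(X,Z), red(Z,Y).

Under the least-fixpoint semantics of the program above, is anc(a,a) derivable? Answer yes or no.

yes

round 1: derive anc(a,b) via R0 from knows(a,b)
round 1: derive anc(d,a) via R0 from knows(d,a)
round 1: derive anc(d,b) via R0 from knows(d,b)
round 1: derive anc(e,b) via R0 from knows(e,b)
round 1: derive anc(e,i) via R0 from knows(e,i)
round 1: derive anc(i,j) via R0 from knows(i,j)
round 1: derive anc(j,i) via R0 from knows(j,i)
round 1: derive anc(j,j) via R0 from knows(j,j)
round 1: derive anc(a,d) via R2 from knows(a,b), red(b,d)
round 1: derive anc(d,d) via R2 from knows(d,b), red(b,d)
round 1: derive anc(d,i) via R2 from knows(d,a), red(a,i)
round 1: derive anc(d,j) via R2 from knows(d,a), red(a,j)
round 1: derive anc(e,d) via R2 from knows(e,b), red(b,d)
round 1: derive anc(i,a) via R2 from knows(i,j), red(j,a)
round 1: derive anc(i,b) via R2 from knows(i,j), red(j,b)
round 1: derive anc(i,d) via R2 from knows(i,j), red(j,d)
round 1: derive anc(j,a) via R2 from knows(j,j), red(j,a)
round 1: derive anc(j,b) via R2 from knows(j,j), red(j,b)
round 1: derive anc(j,d) via R2 from knows(j,j), red(j,d)
round 2: derive anc(a,a) via R1 from anc(a,d), anc(d,a)
round 2: derive anc(a,i) via R1 from anc(a,d), anc(d,i)
round 2: derive anc(a,j) via R1 from anc(a,d), anc(d,j)
round 2: derive anc(e,a) via R1 from anc(e,d), anc(d,a)
round 2: derive anc(e,j) via R1 from anc(e,d), anc(d,j)
round 2: derive anc(i,i) via R1 from anc(i,d), anc(d,i)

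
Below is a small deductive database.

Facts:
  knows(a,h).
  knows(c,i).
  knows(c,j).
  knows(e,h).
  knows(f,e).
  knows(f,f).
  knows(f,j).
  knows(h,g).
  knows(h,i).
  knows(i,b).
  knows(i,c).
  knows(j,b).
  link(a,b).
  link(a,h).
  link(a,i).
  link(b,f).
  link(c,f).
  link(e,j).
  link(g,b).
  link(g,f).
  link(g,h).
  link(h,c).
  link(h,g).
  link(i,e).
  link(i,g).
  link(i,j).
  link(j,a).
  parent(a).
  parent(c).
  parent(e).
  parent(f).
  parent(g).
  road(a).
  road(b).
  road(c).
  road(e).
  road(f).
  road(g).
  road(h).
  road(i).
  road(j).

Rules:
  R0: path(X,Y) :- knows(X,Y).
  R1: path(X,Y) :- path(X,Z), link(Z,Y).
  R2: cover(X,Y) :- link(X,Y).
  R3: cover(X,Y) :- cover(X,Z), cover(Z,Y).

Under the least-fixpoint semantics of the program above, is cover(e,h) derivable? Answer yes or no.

round 1: derive cover(a,b) via R2 from link(a,b)
round 1: derive cover(a,h) via R2 from link(a,h)
round 1: derive cover(a,i) via R2 from link(a,i)
round 1: derive cover(b,f) via R2 from link(b,f)
round 1: derive cover(c,f) via R2 from link(c,f)
round 1: derive cover(e,j) via R2 from link(e,j)
round 1: derive cover(g,b) via R2 from link(g,b)
round 1: derive cover(g,f) via R2 from link(g,f)
round 1: derive cover(g,h) via R2 from link(g,h)
round 1: derive cover(h,c) via R2 from link(h,c)
round 1: derive cover(h,g) via R2 from link(h,g)
round 1: derive cover(i,e) via R2 from link(i,e)
round 1: derive cover(i,g) via R2 from link(i,g)
round 1: derive cover(i,j) via R2 from link(i,j)
round 1: derive cover(j,a) via R2 from link(j,a)
round 2: derive cover(a,c) via R3 from cover(a,h), cover(h,c)
round 2: derive cover(a,e) via R3 from cover(a,i), cover(i,e)
round 2: derive cover(a,f) via R3 from cover(a,b), cover(b,f)
round 2: derive cover(a,g) via R3 from cover(a,h), cover(h,g)
round 2: derive cover(a,j) via R3 from cover(a,i), cover(i,j)
round 2: derive cover(e,a) via R3 from cover(e,j), cover(j,a)
round 2: derive cover(g,c) via R3 from cover(g,h), cover(h,c)
round 2: derive cover(g,g) via R3 from cover(g,h), cover(h,g)
round 2: derive cover(h,b) via R3 from cover(h,g), cover(g,b)
round 2: derive cover(h,f) via R3 from cover(h,c), cover(c,f)
round 2: derive cover(h,h) via R3 from cover(h,g), cover(g,h)
round 2: derive cover(i,a) via R3 from cover(i,j), cover(j,a)
round 2: derive cover(i,b) via R3 from cover(i,g), cover(g,b)
round 2: derive cover(i,f) via R3 from cover(i,g), cover(g,f)
round 2: derive cover(i,h) via R3 from cover(i,g), cover(g,h)
round 2: derive cover(j,b) via R3 from cover(j,a), cover(a,b)
round 2: derive cover(j,h) via R3 from cover(j,a), cover(a,h)
round 2: derive cover(j,i) via R3 from cover(j,a), cover(a,i)
round 3: derive cover(a,a) via R3 from cover(a,e), cover(e,a)
round 3: derive cover(e,b) via R3 from cover(e,a), cover(a,b)
round 3: derive cover(e,c) via R3 from cover(e,a), cover(a,c)
round 3: derive cover(e,e) via R3 from cover(e,a), cover(a,e)
round 3: derive cover(e,f) via R3 from cover(e,a), cover(a,f)
round 3: derive cover(e,g) via R3 from cover(e,a), cover(a,g)
round 3: derive cover(e,h) via R3 from cover(e,a), cover(a,h)
round 3: derive cover(e,i) via R3 from cover(e,a), cover(a,i)
round 3: derive cover(i,c) via R3 from cover(i,a), cover(a,c)
round 3: derive cover(i,i) via R3 from cover(i,a), cover(a,i)
round 3: derive cover(j,c) via R3 from cover(j,a), cover(a,c)
round 3: derive cover(j,e) via R3 from cover(j,a), cover(a,e)
round 3: derive cover(j,f) via R3 from cover(j,a), cover(a,f)
round 3: derive cover(j,g) via R3 from cover(j,a), cover(a,g)
round 3: derive cover(j,j) via R3 from cover(j,a), cover(a,j)

yes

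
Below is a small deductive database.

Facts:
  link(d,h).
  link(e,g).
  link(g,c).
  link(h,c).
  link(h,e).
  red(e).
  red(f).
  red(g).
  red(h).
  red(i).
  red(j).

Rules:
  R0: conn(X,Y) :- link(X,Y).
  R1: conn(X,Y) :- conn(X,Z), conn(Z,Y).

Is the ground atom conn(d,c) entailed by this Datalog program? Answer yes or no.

round 1: derive conn(d,h) via R0 from link(d,h)
round 1: derive conn(e,g) via R0 from link(e,g)
round 1: derive conn(g,c) via R0 from link(g,c)
round 1: derive conn(h,c) via R0 from link(h,c)
round 1: derive conn(h,e) via R0 from link(h,e)
round 2: derive conn(d,c) via R1 from conn(d,h), conn(h,c)
round 2: derive conn(d,e) via R1 from conn(d,h), conn(h,e)
round 2: derive conn(e,c) via R1 from conn(e,g), conn(g,c)
round 2: derive conn(h,g) via R1 from conn(h,e), conn(e,g)
round 3: derive conn(d,g) via R1 from conn(d,e), conn(e,g)

yes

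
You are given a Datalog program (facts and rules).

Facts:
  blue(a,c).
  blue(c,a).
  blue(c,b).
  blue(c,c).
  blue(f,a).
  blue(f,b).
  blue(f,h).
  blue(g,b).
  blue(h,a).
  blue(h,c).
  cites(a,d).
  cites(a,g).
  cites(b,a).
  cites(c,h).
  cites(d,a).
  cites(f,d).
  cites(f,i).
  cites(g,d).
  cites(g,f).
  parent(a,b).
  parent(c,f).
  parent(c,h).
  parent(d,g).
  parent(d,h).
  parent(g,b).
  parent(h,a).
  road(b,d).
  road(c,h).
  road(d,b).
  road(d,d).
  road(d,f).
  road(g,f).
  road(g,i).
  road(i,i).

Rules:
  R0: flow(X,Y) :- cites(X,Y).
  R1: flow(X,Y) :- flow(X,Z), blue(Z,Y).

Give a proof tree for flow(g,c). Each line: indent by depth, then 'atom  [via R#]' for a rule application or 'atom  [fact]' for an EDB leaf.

round 1: derive flow(a,d) via R0 from cites(a,d)
round 1: derive flow(a,g) via R0 from cites(a,g)
round 1: derive flow(b,a) via R0 from cites(b,a)
round 1: derive flow(c,h) via R0 from cites(c,h)
round 1: derive flow(d,a) via R0 from cites(d,a)
round 1: derive flow(f,d) via R0 from cites(f,d)
round 1: derive flow(f,i) via R0 from cites(f,i)
round 1: derive flow(g,d) via R0 from cites(g,d)
round 1: derive flow(g,f) via R0 from cites(g,f)
round 2: derive flow(a,b) via R1 from flow(a,g), blue(g,b)
round 2: derive flow(b,c) via R1 from flow(b,a), blue(a,c)
round 2: derive flow(c,a) via R1 from flow(c,h), blue(h,a)
round 2: derive flow(c,c) via R1 from flow(c,h), blue(h,c)
round 2: derive flow(d,c) via R1 from flow(d,a), blue(a,c)
round 2: derive flow(g,a) via R1 from flow(g,f), blue(f,a)
round 2: derive flow(g,b) via R1 from flow(g,f), blue(f,b)
round 2: derive flow(g,h) via R1 from flow(g,f), blue(f,h)
round 3: derive flow(b,b) via R1 from flow(b,c), blue(c,b)
round 3: derive flow(c,b) via R1 from flow(c,c), blue(c,b)
round 3: derive flow(d,b) via R1 from flow(d,c), blue(c,b)
round 3: derive flow(g,c) via R1 from flow(g,a), blue(a,c)

flow(g,c)  [via R1]
  flow(g,a)  [via R1]
    flow(g,f)  [via R0]
      cites(g,f)  [fact]
    blue(f,a)  [fact]
  blue(a,c)  [fact]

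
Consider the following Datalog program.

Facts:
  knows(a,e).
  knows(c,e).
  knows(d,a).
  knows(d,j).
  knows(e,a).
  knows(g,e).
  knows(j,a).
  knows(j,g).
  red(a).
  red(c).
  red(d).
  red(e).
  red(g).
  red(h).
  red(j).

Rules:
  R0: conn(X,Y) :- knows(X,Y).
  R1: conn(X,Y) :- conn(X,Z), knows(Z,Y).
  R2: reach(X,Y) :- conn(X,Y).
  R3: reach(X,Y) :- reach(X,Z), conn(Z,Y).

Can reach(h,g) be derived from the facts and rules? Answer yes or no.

no

round 1: derive conn(a,e) via R0 from knows(a,e)
round 1: derive conn(c,e) via R0 from knows(c,e)
round 1: derive conn(d,a) via R0 from knows(d,a)
round 1: derive conn(d,j) via R0 from knows(d,j)
round 1: derive conn(e,a) via R0 from knows(e,a)
round 1: derive conn(g,e) via R0 from knows(g,e)
round 1: derive conn(j,a) via R0 from knows(j,a)
round 1: derive conn(j,g) via R0 from knows(j,g)
round 2: derive conn(a,a) via R1 from conn(a,e), knows(e,a)
round 2: derive conn(c,a) via R1 from conn(c,e), knows(e,a)
round 2: derive conn(d,e) via R1 from conn(d,a), knows(a,e)
round 2: derive conn(d,g) via R1 from conn(d,j), knows(j,g)
round 2: derive conn(e,e) via R1 from conn(e,a), knows(a,e)
round 2: derive conn(g,a) via R1 from conn(g,e), knows(e,a)
round 2: derive conn(j,e) via R1 from conn(j,a), knows(a,e)
round 2: derive reach(a,e) via R2 from conn(a,e)
round 2: derive reach(c,e) via R2 from conn(c,e)
round 2: derive reach(d,a) via R2 from conn(d,a)
round 2: derive reach(d,j) via R2 from conn(d,j)
round 2: derive reach(e,a) via R2 from conn(e,a)
round 2: derive reach(g,e) via R2 from conn(g,e)
round 2: derive reach(j,a) via R2 from conn(j,a)
round 2: derive reach(j,g) via R2 from conn(j,g)
round 3: derive reach(a,a) via R2 from conn(a,a)
round 3: derive reach(c,a) via R2 from conn(c,a)
round 3: derive reach(d,e) via R2 from conn(d,e)
round 3: derive reach(d,g) via R2 from conn(d,g)
round 3: derive reach(e,e) via R2 from conn(e,e)
round 3: derive reach(g,a) via R2 from conn(g,a)
round 3: derive reach(j,e) via R2 from conn(j,e)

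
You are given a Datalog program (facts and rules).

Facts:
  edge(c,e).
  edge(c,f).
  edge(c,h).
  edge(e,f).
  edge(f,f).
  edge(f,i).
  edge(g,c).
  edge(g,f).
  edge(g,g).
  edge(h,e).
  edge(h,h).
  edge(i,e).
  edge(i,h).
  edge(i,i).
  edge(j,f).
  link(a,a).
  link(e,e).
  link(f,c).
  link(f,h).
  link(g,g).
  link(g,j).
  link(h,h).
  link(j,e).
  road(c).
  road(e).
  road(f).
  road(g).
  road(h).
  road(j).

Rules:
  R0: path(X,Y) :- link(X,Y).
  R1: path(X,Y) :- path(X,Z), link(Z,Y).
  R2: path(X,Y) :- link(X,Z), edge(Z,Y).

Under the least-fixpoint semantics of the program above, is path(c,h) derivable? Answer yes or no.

round 1: derive path(a,a) via R0 from link(a,a)
round 1: derive path(e,e) via R0 from link(e,e)
round 1: derive path(f,c) via R0 from link(f,c)
round 1: derive path(f,h) via R0 from link(f,h)
round 1: derive path(g,g) via R0 from link(g,g)
round 1: derive path(g,j) via R0 from link(g,j)
round 1: derive path(h,h) via R0 from link(h,h)
round 1: derive path(j,e) via R0 from link(j,e)
round 1: derive path(e,f) via R2 from link(e,e), edge(e,f)
round 1: derive path(f,e) via R2 from link(f,c), edge(c,e)
round 1: derive path(f,f) via R2 from link(f,c), edge(c,f)
round 1: derive path(g,c) via R2 from link(g,g), edge(g,c)
round 1: derive path(g,f) via R2 from link(g,g), edge(g,f)
round 1: derive path(h,e) via R2 from link(h,h), edge(h,e)
round 1: derive path(j,f) via R2 from link(j,e), edge(e,f)
round 2: derive path(e,c) via R1 from path(e,f), link(f,c)
round 2: derive path(e,h) via R1 from path(e,f), link(f,h)
round 2: derive path(g,e) via R1 from path(g,j), link(j,e)
round 2: derive path(g,h) via R1 from path(g,f), link(f,h)
round 2: derive path(j,c) via R1 from path(j,f), link(f,c)
round 2: derive path(j,h) via R1 from path(j,f), link(f,h)

no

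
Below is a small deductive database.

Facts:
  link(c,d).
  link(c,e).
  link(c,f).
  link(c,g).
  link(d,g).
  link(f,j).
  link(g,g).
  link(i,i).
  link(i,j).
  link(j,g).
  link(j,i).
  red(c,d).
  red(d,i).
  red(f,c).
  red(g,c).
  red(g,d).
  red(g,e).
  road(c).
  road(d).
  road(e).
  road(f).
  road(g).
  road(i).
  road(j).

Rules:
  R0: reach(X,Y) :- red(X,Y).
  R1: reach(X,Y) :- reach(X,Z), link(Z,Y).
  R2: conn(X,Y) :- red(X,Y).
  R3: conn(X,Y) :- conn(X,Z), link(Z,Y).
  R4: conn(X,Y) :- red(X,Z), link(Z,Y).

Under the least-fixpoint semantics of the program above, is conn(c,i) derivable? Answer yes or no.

round 1: derive conn(c,d) via R2 from red(c,d)
round 1: derive conn(d,i) via R2 from red(d,i)
round 1: derive conn(f,c) via R2 from red(f,c)
round 1: derive conn(g,c) via R2 from red(g,c)
round 1: derive conn(g,d) via R2 from red(g,d)
round 1: derive conn(g,e) via R2 from red(g,e)
round 1: derive conn(c,g) via R4 from red(c,d), link(d,g)
round 1: derive conn(d,j) via R4 from red(d,i), link(i,j)
round 1: derive conn(f,d) via R4 from red(f,c), link(c,d)
round 1: derive conn(f,e) via R4 from red(f,c), link(c,e)
round 1: derive conn(f,f) via R4 from red(f,c), link(c,f)
round 1: derive conn(f,g) via R4 from red(f,c), link(c,g)
round 1: derive conn(g,f) via R4 from red(g,c), link(c,f)
round 1: derive conn(g,g) via R4 from red(g,c), link(c,g)
round 2: derive conn(d,g) via R3 from conn(d,j), link(j,g)
round 2: derive conn(f,j) via R3 from conn(f,f), link(f,j)
round 2: derive conn(g,j) via R3 from conn(g,f), link(f,j)
round 3: derive conn(f,i) via R3 from conn(f,j), link(j,i)
round 3: derive conn(g,i) via R3 from conn(g,j), link(j,i)

no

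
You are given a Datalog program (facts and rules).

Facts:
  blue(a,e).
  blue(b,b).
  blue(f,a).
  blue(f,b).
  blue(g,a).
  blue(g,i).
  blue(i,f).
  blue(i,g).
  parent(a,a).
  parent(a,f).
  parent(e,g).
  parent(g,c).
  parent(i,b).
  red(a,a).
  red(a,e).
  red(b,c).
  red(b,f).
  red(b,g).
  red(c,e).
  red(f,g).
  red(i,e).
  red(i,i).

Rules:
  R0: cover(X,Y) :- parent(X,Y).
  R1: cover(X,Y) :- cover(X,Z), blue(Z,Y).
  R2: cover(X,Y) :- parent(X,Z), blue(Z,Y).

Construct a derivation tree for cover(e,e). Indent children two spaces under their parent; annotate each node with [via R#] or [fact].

round 1: derive cover(a,a) via R0 from parent(a,a)
round 1: derive cover(a,f) via R0 from parent(a,f)
round 1: derive cover(e,g) via R0 from parent(e,g)
round 1: derive cover(g,c) via R0 from parent(g,c)
round 1: derive cover(i,b) via R0 from parent(i,b)
round 1: derive cover(a,b) via R2 from parent(a,f), blue(f,b)
round 1: derive cover(a,e) via R2 from parent(a,a), blue(a,e)
round 1: derive cover(e,a) via R2 from parent(e,g), blue(g,a)
round 1: derive cover(e,i) via R2 from parent(e,g), blue(g,i)
round 2: derive cover(e,e) via R1 from cover(e,a), blue(a,e)
round 2: derive cover(e,f) via R1 from cover(e,i), blue(i,f)
round 3: derive cover(e,b) via R1 from cover(e,f), blue(f,b)

cover(e,e)  [via R1]
  cover(e,a)  [via R2]
    parent(e,g)  [fact]
    blue(g,a)  [fact]
  blue(a,e)  [fact]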